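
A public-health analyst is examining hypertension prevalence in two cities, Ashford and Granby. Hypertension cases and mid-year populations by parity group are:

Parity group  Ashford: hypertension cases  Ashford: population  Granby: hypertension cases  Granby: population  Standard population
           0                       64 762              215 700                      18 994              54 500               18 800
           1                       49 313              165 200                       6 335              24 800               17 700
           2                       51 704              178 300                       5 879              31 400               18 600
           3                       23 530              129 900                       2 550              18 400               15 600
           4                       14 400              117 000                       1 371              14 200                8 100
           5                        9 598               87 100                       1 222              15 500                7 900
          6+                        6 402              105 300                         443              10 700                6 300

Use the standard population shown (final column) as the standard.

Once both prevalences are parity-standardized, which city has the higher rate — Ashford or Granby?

Ashford

Parity-specific rates per 1 000 for Ashford: 300.241, 298.505, 289.983, 181.139, 123.077, 110.195, 60.798.
For Granby: 348.514, 255.444, 187.229, 138.587, 96.549, 78.839, 41.402.
Standard total = 93 000; weights = 0.2022, 0.1903, 0.2000, 0.1677, 0.0871, 0.0849, 0.0677.
Ashford: 0.2022×300.241 + 0.1903×298.505 + 0.2000×289.983 + 0.1677×181.139 + 0.0871×123.077 + 0.0849×110.195 + 0.0677×60.798 = 230.0862 per 1 000.
Granby: 0.2022×348.514 + 0.1903×255.444 + 0.2000×187.229 + 0.1677×138.587 + 0.0871×96.549 + 0.0849×78.839 + 0.0677×41.402 = 197.6725 per 1 000.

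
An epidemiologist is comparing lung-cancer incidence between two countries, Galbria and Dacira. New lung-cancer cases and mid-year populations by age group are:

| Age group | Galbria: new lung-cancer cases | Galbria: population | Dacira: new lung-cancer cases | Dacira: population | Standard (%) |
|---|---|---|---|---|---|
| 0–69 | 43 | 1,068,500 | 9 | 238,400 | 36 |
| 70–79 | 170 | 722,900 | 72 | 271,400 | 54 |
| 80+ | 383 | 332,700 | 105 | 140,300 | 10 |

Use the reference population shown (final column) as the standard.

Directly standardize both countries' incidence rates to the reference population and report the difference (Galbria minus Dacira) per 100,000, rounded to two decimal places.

2.49

Age-specific rates per 100,000 for Galbria: 4.02, 23.52, 115.12.
For Dacira: 3.78, 26.53, 74.84.
Standard weights: 0.36, 0.54, 0.10.
Galbria: 0.3600×4.02 + 0.5400×23.52 + 0.1000×115.12 = 25.6595 per 100,000.
Dacira: 0.3600×3.78 + 0.5400×26.53 + 0.1000×74.84 = 23.1687 per 100,000.
Difference = 25.6595 − 23.1687 = 2.4907.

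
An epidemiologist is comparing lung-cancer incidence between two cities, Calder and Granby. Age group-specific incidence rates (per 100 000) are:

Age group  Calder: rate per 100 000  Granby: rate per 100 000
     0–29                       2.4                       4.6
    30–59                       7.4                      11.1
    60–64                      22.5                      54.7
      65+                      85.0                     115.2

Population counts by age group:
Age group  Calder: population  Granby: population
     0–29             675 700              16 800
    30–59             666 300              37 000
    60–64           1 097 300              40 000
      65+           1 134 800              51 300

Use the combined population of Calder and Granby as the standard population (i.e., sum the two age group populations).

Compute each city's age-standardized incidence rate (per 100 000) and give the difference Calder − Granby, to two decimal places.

-20.59

Combined standard total = 3 719 200; weights = 0.1862, 0.1891, 0.3058, 0.3189.
Calder: 0.1862×2.4 + 0.1891×7.4 + 0.3058×22.5 + 0.3189×85.0 = 35.8341 per 100 000.
Granby: 0.1862×4.6 + 0.1891×11.1 + 0.3058×54.7 + 0.3189×115.2 = 56.4210 per 100 000.
Difference = 35.8341 − 56.4210 = -20.5870.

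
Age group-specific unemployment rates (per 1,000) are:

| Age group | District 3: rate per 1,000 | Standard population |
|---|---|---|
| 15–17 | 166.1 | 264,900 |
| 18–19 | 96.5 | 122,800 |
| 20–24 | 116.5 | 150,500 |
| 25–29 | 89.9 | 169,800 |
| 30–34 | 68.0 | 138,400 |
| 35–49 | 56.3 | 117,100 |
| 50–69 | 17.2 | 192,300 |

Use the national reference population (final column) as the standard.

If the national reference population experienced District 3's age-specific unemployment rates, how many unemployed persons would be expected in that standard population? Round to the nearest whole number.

107960

Expected unemployed persons = Σ (standard pop × age-specific rate ÷ 1,000)
= 264,900×166.1/1,000 + 122,800×96.5/1,000 + 150,500×116.5/1,000 + 169,800×89.9/1,000 + 138,400×68.0/1,000 + 117,100×56.3/1,000 + 192,300×17.2/1,000
= 43999.89 + 11850.20 + 17533.25 + 15265.02 + 9411.20 + 6592.73 + 3307.56 = 107959.85.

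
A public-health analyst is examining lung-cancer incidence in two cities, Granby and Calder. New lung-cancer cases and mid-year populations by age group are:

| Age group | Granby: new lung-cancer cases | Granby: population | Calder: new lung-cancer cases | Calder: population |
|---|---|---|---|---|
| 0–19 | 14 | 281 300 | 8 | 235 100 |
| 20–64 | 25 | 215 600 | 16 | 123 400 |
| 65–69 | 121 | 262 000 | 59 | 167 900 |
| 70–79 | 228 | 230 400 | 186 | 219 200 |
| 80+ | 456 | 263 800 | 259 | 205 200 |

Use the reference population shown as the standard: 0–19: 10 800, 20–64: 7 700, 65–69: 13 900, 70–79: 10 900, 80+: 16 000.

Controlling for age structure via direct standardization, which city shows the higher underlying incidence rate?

Granby

Age-specific rates per 100 000 for Granby: 4.98, 11.60, 46.18, 98.96, 172.86.
For Calder: 3.40, 12.97, 35.14, 84.85, 126.22.
Standard total = 59 300; weights = 0.1821, 0.1298, 0.2344, 0.1838, 0.2698.
Granby: 0.1821×4.98 + 0.1298×11.60 + 0.2344×46.18 + 0.1838×98.96 + 0.2698×172.86 = 78.0668 per 100 000.
Calder: 0.1821×3.40 + 0.1298×12.97 + 0.2344×35.14 + 0.1838×84.85 + 0.2698×126.22 = 60.1928 per 100 000.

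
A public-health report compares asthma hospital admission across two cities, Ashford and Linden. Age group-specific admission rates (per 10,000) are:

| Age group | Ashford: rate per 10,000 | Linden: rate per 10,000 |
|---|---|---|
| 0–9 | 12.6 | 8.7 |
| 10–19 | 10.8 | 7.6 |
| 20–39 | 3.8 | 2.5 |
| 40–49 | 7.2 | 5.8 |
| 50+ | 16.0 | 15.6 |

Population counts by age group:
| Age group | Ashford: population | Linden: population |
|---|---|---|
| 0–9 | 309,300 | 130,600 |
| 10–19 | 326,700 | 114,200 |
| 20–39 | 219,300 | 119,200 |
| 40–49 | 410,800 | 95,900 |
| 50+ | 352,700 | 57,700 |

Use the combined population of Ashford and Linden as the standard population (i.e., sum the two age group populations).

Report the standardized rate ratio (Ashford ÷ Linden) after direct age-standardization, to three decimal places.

Combined standard total = 2,136,400; weights = 0.2059, 0.2064, 0.1584, 0.2372, 0.1921.
Ashford: 0.2059×12.6 + 0.2064×10.8 + 0.1584×3.8 + 0.2372×7.2 + 0.1921×16.0 = 10.2066 per 10,000.
Linden: 0.2059×8.7 + 0.2064×7.6 + 0.1584×2.5 + 0.2372×5.8 + 0.1921×15.6 = 8.1283 per 10,000.
Ratio = 10.2066 ÷ 8.1283 = 1.25569.

1.256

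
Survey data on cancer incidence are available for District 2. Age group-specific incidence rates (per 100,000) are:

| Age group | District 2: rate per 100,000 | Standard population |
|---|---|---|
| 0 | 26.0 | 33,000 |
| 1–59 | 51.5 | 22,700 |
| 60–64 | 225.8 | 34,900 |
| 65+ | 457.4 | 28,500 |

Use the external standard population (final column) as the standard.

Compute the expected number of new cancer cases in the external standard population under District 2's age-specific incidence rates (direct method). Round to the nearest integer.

229

Expected new cancer cases = Σ (standard pop × age-specific rate ÷ 100,000)
= 33,000×26.0/100,000 + 22,700×51.5/100,000 + 34,900×225.8/100,000 + 28,500×457.4/100,000
= 8.58 + 11.69 + 78.80 + 130.36 = 229.43.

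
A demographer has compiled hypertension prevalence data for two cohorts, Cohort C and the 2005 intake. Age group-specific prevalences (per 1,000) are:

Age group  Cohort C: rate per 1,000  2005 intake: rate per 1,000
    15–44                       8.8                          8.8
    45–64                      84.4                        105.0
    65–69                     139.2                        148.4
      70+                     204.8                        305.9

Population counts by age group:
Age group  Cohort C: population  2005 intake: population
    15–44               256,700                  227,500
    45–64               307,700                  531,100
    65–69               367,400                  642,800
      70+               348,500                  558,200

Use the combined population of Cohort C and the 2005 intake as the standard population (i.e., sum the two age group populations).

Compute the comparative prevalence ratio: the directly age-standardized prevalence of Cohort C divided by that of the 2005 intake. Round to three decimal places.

0.772

Combined standard total = 3,239,900; weights = 0.1494, 0.2589, 0.3118, 0.2799.
Cohort C: 0.1494×8.8 + 0.2589×84.4 + 0.3118×139.2 + 0.2799×204.8 = 123.8827 per 1,000.
The 2005 intake: 0.1494×8.8 + 0.2589×105.0 + 0.3118×148.4 + 0.2799×305.9 = 160.3778 per 1,000.
Ratio = 123.8827 ÷ 160.3778 = 0.77244.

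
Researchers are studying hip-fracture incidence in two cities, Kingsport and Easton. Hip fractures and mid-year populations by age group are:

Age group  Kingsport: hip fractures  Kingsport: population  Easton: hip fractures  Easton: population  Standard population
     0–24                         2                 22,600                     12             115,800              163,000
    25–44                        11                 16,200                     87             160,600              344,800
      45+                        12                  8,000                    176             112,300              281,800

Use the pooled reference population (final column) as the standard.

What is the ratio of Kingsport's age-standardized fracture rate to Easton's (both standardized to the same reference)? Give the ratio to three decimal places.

1.040

Age-specific rates per 100,000 for Kingsport: 8.85, 67.90, 150.00.
For Easton: 10.36, 54.17, 156.72.
Standard total = 789,600; weights = 0.2064, 0.4367, 0.3569.
Kingsport: 0.2064×8.85 + 0.4367×67.90 + 0.3569×150.00 = 85.0112 per 100,000.
Easton: 0.2064×10.36 + 0.4367×54.17 + 0.3569×156.72 = 81.7276 per 100,000.
Ratio = 85.0112 ÷ 81.7276 = 1.04018.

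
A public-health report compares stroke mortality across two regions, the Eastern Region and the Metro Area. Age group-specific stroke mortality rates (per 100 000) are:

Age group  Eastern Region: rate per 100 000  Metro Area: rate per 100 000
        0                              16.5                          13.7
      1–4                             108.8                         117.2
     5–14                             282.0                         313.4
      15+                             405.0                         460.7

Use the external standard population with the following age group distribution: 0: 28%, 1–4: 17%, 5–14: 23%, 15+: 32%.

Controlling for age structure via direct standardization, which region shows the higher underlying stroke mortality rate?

Metro Area

Standard weights: 0.28, 0.17, 0.23, 0.32.
The Eastern Region: 0.2800×16.5 + 0.1700×108.8 + 0.2300×282.0 + 0.3200×405.0 = 217.5760 per 100 000.
The Metro Area: 0.2800×13.7 + 0.1700×117.2 + 0.2300×313.4 + 0.3200×460.7 = 243.2660 per 100 000.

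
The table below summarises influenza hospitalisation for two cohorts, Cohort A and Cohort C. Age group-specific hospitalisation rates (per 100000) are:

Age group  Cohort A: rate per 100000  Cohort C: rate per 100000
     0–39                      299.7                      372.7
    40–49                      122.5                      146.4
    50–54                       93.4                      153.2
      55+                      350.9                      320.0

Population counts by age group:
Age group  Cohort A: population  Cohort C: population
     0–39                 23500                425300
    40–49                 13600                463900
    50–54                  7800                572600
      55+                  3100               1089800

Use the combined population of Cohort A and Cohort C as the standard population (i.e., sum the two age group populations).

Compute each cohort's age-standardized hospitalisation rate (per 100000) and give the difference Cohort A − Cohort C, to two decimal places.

-17.35

Combined standard total = 2599600; weights = 0.1726, 0.1837, 0.2233, 0.4204.
Cohort A: 0.1726×299.7 + 0.1837×122.5 + 0.2233×93.4 + 0.4204×350.9 = 242.6170 per 100000.
Cohort C: 0.1726×372.7 + 0.1837×146.4 + 0.2233×153.2 + 0.4204×320.0 = 259.9704 per 100000.
Difference = 242.6170 − 259.9704 = -17.3534.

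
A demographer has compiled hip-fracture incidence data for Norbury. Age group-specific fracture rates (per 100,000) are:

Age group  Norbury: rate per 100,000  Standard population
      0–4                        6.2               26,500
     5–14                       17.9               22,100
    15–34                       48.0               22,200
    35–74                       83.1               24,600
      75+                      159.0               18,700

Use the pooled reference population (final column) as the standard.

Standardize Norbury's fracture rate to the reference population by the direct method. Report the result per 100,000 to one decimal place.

58.2

Standard total = 114,100; weights = 0.2323, 0.1937, 0.1946, 0.2156, 0.1639.
Standardized rate: 0.2323×6.2 + 0.1937×17.9 + 0.1946×48.0 + 0.2156×83.1 + 0.1639×159.0 = 58.2213 per 100,000.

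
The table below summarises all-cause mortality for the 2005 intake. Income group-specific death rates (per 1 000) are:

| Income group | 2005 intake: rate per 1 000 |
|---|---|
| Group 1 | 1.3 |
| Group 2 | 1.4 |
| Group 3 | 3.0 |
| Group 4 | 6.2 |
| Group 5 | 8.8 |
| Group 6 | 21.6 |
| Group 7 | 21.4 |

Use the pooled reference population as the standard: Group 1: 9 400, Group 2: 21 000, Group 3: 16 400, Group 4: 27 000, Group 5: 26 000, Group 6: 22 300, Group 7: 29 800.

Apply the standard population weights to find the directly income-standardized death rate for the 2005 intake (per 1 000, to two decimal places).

Standard total = 151 900; weights = 0.0619, 0.1382, 0.1080, 0.1777, 0.1712, 0.1468, 0.1962.
Standardized rate: 0.0619×1.3 + 0.1382×1.4 + 0.1080×3.0 + 0.1777×6.2 + 0.1712×8.8 + 0.1468×21.6 + 0.1962×21.4 = 10.5755 per 1 000.

10.58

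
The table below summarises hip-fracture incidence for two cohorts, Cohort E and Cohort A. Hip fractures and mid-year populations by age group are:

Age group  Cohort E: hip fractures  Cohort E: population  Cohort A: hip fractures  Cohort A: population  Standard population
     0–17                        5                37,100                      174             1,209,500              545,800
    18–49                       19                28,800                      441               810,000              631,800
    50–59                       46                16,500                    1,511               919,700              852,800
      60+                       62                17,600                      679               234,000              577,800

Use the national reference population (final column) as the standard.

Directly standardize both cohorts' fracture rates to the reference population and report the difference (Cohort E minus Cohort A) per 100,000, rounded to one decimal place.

Age-specific rates per 100,000 for Cohort E: 13.48, 65.97, 278.79, 352.27.
For Cohort A: 14.39, 54.44, 164.29, 290.17.
Standard total = 2,608,200; weights = 0.2093, 0.2422, 0.3270, 0.2215.
Cohort E: 0.2093×13.48 + 0.2422×65.97 + 0.3270×278.79 + 0.2215×352.27 = 187.9958 per 100,000.
Cohort A: 0.2093×14.39 + 0.2422×54.44 + 0.3270×164.29 + 0.2215×290.17 = 134.1996 per 100,000.
Difference = 187.9958 − 134.1996 = 53.7961.

53.8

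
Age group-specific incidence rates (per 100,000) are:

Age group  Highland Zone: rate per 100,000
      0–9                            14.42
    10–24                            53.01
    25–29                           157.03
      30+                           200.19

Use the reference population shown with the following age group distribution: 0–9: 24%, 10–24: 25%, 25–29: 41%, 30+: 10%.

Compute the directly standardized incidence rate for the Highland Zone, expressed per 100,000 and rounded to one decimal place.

101.1

Standard weights: 0.24, 0.25, 0.41, 0.10.
Standardized rate: 0.2400×14.42 + 0.2500×53.01 + 0.4100×157.03 + 0.1000×200.19 = 101.1146 per 100,000.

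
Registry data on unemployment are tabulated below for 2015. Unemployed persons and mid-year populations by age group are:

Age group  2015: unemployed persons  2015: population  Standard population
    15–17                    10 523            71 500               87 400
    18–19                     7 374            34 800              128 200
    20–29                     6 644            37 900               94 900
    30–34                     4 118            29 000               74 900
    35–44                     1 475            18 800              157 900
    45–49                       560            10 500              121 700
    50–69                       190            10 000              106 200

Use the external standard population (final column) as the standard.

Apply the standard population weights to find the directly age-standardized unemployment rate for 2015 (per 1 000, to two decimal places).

114.36

Age-specific rates per 1 000 for 2015: 147.175, 211.897, 175.303, 142.000, 78.457, 53.333, 19.000.
Standard total = 771 200; weights = 0.1133, 0.1662, 0.1231, 0.0971, 0.2047, 0.1578, 0.1377.
Standardized rate: 0.1133×147.175 + 0.1662×211.897 + 0.1231×175.303 + 0.0971×142.000 + 0.2047×78.457 + 0.1578×53.333 + 0.1377×19.000 = 114.3636 per 1 000.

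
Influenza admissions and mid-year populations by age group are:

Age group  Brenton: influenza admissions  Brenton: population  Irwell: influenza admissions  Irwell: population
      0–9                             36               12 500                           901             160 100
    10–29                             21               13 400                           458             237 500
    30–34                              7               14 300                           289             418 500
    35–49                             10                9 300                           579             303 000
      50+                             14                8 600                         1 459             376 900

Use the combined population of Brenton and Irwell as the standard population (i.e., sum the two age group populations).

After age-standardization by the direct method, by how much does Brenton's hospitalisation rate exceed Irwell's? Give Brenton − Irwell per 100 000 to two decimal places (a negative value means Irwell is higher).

-114.38

Age-specific rates per 100 000 for Brenton: 288.00, 156.72, 48.95, 107.53, 162.79.
For Irwell: 562.77, 192.84, 69.06, 191.09, 387.11.
Combined standard total = 1 554 100; weights = 0.1111, 0.1614, 0.2785, 0.2010, 0.2481.
Brenton: 0.1111×288.00 + 0.1614×156.72 + 0.2785×48.95 + 0.2010×107.53 + 0.2481×162.79 = 132.9074 per 100 000.
Irwell: 0.1111×562.77 + 0.1614×192.84 + 0.2785×69.06 + 0.2010×191.09 + 0.2481×387.11 = 247.2894 per 100 000.
Difference = 132.9074 − 247.2894 = -114.3820.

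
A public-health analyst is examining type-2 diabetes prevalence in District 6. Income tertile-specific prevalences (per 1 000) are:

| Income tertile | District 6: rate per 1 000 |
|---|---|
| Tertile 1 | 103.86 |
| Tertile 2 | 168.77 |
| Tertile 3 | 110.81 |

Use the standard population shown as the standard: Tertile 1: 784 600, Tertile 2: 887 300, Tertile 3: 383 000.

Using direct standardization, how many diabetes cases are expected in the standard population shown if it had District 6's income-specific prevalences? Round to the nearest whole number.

Expected diabetes cases = Σ (standard pop × income-specific rate ÷ 1 000)
= 784 600×103.86/1 000 + 887 300×168.77/1 000 + 383 000×110.81/1 000
= 81488.56 + 149749.62 + 42440.23 = 273678.41.

273678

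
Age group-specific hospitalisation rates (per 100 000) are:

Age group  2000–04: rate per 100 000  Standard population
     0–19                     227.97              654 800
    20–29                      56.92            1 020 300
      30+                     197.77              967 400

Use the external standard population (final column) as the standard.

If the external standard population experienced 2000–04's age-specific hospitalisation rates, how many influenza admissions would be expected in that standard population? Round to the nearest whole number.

Expected influenza admissions = Σ (standard pop × age-specific rate ÷ 100 000)
= 654 800×227.97/100 000 + 1 020 300×56.92/100 000 + 967 400×197.77/100 000
= 1492.75 + 580.75 + 1913.23 = 3986.73.

3987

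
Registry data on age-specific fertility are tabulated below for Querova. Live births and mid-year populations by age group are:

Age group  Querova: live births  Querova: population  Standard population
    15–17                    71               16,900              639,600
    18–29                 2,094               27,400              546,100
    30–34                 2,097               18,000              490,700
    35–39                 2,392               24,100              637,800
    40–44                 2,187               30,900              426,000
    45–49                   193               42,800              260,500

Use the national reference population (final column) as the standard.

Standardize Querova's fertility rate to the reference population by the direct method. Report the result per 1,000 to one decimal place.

65.4

Age-specific rates per 1,000 for Querova: 4.201, 76.423, 116.500, 99.253, 70.777, 4.509.
Standard total = 3,000,700; weights = 0.2132, 0.1820, 0.1635, 0.2126, 0.1420, 0.0868.
Standardized rate: 0.2132×4.201 + 0.1820×76.423 + 0.1635×116.500 + 0.2126×99.253 + 0.1420×70.777 + 0.0868×4.509 = 65.3906 per 1,000.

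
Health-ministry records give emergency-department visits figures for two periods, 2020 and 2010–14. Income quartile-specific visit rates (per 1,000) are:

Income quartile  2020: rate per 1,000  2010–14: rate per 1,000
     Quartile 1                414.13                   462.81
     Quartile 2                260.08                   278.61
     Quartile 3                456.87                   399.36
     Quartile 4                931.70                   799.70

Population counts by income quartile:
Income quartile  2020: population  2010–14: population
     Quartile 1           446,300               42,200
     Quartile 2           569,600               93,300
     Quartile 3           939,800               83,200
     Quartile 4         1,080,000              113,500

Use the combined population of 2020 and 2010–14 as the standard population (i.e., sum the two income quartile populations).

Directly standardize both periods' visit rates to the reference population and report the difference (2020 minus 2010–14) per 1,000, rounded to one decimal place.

53.5

Combined standard total = 3,367,900; weights = 0.1450, 0.1968, 0.3038, 0.3544.
2020: 0.1450×414.13 + 0.1968×260.08 + 0.3038×456.87 + 0.3544×931.70 = 580.2047 per 1,000.
2010–14: 0.1450×462.81 + 0.1968×278.61 + 0.3038×399.36 + 0.3544×799.70 = 526.6666 per 1,000.
Difference = 580.2047 − 526.6666 = 53.5381.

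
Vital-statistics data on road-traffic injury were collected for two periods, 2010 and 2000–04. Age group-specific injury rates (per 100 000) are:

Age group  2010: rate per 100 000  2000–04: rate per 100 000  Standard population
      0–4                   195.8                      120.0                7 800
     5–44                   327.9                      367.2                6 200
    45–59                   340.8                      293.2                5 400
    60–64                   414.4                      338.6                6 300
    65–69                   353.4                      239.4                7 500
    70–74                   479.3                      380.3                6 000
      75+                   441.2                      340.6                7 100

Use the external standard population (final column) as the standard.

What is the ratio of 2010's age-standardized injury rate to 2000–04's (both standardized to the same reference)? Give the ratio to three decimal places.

1.242

Standard total = 46 300; weights = 0.1685, 0.1339, 0.1166, 0.1361, 0.1620, 0.1296, 0.1533.
2010: 0.1685×195.8 + 0.1339×327.9 + 0.1166×340.8 + 0.1361×414.4 + 0.1620×353.4 + 0.1296×479.3 + 0.1533×441.2 = 360.0449 per 100 000.
2000–04: 0.1685×120.0 + 0.1339×367.2 + 0.1166×293.2 + 0.1361×338.6 + 0.1620×239.4 + 0.1296×380.3 + 0.1533×340.6 = 289.9495 per 100 000.
Ratio = 360.0449 ÷ 289.9495 = 1.24175.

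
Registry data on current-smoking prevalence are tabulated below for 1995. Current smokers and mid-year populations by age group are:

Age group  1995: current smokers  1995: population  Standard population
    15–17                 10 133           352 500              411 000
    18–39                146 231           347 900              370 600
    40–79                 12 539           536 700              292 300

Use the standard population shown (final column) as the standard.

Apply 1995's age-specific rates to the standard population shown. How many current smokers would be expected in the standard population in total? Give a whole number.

174416

Age-specific rates per 1 000 for 1995: 28.746, 420.325, 23.363.
Expected current smokers = Σ (standard pop × age-specific rate ÷ 1 000)
= 411 000×28.746/1 000 + 370 600×420.325/1 000 + 292 300×23.363/1 000
= 11814.65 + 155772.37 + 6829.05 = 174416.07.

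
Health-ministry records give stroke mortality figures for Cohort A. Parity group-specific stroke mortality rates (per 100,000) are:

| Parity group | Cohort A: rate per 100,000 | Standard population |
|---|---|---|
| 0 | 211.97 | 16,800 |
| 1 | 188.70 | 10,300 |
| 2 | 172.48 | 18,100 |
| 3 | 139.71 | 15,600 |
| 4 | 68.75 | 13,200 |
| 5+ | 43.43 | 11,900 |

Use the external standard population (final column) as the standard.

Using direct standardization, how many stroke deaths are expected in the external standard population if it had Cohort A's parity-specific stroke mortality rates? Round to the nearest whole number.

Expected stroke deaths = Σ (standard pop × parity-specific rate ÷ 100,000)
= 16,800×211.97/100,000 + 10,300×188.70/100,000 + 18,100×172.48/100,000 + 15,600×139.71/100,000 + 13,200×68.75/100,000 + 11,900×43.43/100,000
= 35.61 + 19.44 + 31.22 + 21.79 + 9.07 + 5.17 = 122.30.

122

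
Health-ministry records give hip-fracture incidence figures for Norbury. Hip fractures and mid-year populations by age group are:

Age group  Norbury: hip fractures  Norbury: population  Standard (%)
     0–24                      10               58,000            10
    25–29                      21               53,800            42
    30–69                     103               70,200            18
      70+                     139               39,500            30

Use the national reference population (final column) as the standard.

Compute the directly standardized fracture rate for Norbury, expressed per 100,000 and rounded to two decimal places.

Age-specific rates per 100,000 for Norbury: 17.24, 39.03, 146.72, 351.90.
Standard weights: 0.10, 0.42, 0.18, 0.30.
Standardized rate: 0.1000×17.24 + 0.4200×39.03 + 0.1800×146.72 + 0.3000×351.90 = 150.0981 per 100,000.

150.10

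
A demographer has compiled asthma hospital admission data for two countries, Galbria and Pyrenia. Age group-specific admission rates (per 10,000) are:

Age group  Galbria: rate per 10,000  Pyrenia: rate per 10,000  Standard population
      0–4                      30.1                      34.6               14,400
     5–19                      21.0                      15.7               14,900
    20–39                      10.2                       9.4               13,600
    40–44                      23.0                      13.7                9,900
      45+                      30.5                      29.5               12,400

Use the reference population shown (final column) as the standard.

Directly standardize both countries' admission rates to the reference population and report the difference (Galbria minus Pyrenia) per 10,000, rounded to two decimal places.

1.99

Standard total = 65,200; weights = 0.2209, 0.2285, 0.2086, 0.1518, 0.1902.
Galbria: 0.2209×30.1 + 0.2285×21.0 + 0.2086×10.2 + 0.1518×23.0 + 0.1902×30.5 = 22.8675 per 10,000.
Pyrenia: 0.2209×34.6 + 0.2285×15.7 + 0.2086×9.4 + 0.1518×13.7 + 0.1902×29.5 = 20.8810 per 10,000.
Difference = 22.8675 − 20.8810 = 1.9865.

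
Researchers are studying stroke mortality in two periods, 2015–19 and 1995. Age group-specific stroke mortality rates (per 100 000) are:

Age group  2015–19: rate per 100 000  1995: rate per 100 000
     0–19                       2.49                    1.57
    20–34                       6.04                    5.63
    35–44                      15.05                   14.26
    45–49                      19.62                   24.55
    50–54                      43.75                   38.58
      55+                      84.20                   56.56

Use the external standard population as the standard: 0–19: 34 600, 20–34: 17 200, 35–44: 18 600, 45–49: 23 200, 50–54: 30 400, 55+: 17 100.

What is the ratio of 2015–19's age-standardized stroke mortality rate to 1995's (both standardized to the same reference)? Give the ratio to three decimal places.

Standard total = 141 100; weights = 0.2452, 0.1219, 0.1318, 0.1644, 0.2155, 0.1212.
2015–19: 0.2452×2.49 + 0.1219×6.04 + 0.1318×15.05 + 0.1644×19.62 + 0.2155×43.75 + 0.1212×84.20 = 26.1869 per 100 000.
1995: 0.2452×1.57 + 0.1219×5.63 + 0.1318×14.26 + 0.1644×24.55 + 0.2155×38.58 + 0.1212×56.56 = 22.1542 per 100 000.
Ratio = 26.1869 ÷ 22.1542 = 1.18203.

1.182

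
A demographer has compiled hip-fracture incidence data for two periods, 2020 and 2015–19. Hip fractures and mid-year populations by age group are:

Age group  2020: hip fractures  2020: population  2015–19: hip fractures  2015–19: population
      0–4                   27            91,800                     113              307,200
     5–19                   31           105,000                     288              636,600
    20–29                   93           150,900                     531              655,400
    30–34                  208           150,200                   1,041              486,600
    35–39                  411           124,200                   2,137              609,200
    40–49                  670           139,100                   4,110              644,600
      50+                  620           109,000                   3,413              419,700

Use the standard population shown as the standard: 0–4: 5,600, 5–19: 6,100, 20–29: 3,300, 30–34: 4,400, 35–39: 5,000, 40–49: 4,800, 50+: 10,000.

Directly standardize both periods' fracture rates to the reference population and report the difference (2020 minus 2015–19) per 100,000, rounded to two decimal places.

-97.57

Age-specific rates per 100,000 for 2020: 29.41, 29.52, 61.63, 138.48, 330.92, 481.67, 568.81.
For 2015–19: 36.78, 45.24, 81.02, 213.93, 350.79, 637.60, 813.20.
Standard total = 39,200; weights = 0.1429, 0.1556, 0.0842, 0.1122, 0.1276, 0.1224, 0.2551.
2020: 0.1429×29.41 + 0.1556×29.52 + 0.0842×61.63 + 0.1122×138.48 + 0.1276×330.92 + 0.1224×481.67 + 0.2551×568.81 = 275.8207 per 100,000.
2015–19: 0.1429×36.78 + 0.1556×45.24 + 0.0842×81.02 + 0.1122×213.93 + 0.1276×350.79 + 0.1224×637.60 + 0.2551×813.20 = 373.3946 per 100,000.
Difference = 275.8207 − 373.3946 = -97.5739.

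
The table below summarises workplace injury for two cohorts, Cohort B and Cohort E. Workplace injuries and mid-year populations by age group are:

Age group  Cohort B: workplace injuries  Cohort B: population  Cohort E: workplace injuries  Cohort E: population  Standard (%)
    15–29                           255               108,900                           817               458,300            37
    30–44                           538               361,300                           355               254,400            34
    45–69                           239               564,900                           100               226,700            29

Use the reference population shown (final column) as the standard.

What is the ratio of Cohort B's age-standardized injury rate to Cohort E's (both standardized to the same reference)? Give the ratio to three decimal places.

1.185

Age-specific rates per 10,000 for Cohort B: 23.42, 14.89, 4.23.
For Cohort E: 17.83, 13.95, 4.41.
Standard weights: 0.37, 0.34, 0.29.
Cohort B: 0.3700×23.42 + 0.3400×14.89 + 0.2900×4.23 = 14.9537 per 10,000.
Cohort E: 0.3700×17.83 + 0.3400×13.95 + 0.2900×4.41 = 12.6196 per 10,000.
Ratio = 14.9537 ÷ 12.6196 = 1.18496.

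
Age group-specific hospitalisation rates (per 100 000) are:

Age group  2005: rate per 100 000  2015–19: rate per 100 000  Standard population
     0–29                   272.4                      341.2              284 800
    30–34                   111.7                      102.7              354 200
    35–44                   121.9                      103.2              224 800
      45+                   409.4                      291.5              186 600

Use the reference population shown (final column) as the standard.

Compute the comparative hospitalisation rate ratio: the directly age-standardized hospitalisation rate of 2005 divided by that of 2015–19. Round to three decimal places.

1.046

Standard total = 1 050 400; weights = 0.2711, 0.3372, 0.2140, 0.1776.
2005: 0.2711×272.4 + 0.3372×111.7 + 0.2140×121.9 + 0.1776×409.4 = 210.3397 per 100 000.
2015–19: 0.2711×341.2 + 0.3372×102.7 + 0.2140×103.2 + 0.1776×291.5 = 201.0123 per 100 000.
Ratio = 210.3397 ÷ 201.0123 = 1.04640.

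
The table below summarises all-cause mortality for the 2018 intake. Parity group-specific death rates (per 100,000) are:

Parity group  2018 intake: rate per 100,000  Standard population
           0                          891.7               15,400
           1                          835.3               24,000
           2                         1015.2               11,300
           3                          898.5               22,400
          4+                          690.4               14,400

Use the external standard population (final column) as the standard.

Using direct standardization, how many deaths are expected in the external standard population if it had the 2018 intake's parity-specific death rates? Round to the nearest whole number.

Expected deaths = Σ (standard pop × parity-specific rate ÷ 100,000)
= 15,400×891.7/100,000 + 24,000×835.3/100,000 + 11,300×1015.2/100,000 + 22,400×898.5/100,000 + 14,400×690.4/100,000
= 137.32 + 200.47 + 114.72 + 201.26 + 99.42 = 753.19.

753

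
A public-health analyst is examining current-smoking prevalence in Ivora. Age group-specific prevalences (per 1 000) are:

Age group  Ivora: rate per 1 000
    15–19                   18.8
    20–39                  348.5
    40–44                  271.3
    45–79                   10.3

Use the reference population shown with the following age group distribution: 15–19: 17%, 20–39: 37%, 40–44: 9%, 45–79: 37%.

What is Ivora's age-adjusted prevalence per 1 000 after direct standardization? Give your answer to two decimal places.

Standard weights: 0.17, 0.37, 0.09, 0.37.
Standardized rate: 0.1700×18.8 + 0.3700×348.5 + 0.0900×271.3 + 0.3700×10.3 = 160.3690 per 1 000.

160.37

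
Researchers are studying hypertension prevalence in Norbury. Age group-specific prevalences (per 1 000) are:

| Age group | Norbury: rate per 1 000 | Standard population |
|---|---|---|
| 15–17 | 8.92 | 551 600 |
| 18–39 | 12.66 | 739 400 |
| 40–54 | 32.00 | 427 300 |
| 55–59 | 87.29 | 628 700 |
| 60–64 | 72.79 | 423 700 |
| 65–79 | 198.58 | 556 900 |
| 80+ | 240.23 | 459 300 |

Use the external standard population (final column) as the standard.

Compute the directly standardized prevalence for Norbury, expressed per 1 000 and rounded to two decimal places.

88.36

Standard total = 3 786 900; weights = 0.1457, 0.1953, 0.1128, 0.1660, 0.1119, 0.1471, 0.1213.
Standardized rate: 0.1457×8.92 + 0.1953×12.66 + 0.1128×32.00 + 0.1660×87.29 + 0.1119×72.79 + 0.1471×198.58 + 0.1213×240.23 = 88.3577 per 1 000.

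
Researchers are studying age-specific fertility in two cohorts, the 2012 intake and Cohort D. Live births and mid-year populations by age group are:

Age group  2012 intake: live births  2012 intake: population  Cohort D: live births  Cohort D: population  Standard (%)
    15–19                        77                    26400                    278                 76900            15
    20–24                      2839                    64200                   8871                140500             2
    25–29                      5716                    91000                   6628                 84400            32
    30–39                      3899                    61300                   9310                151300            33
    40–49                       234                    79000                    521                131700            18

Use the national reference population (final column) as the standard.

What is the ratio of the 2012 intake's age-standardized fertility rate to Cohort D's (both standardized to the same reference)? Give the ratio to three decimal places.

0.896

Age-specific rates per 1000 for the 2012 intake: 2.917, 44.221, 62.813, 63.605, 2.962.
For Cohort D: 3.615, 63.139, 78.531, 61.533, 3.956.
Standard weights: 0.15, 0.02, 0.32, 0.33, 0.18.
The 2012 intake: 0.1500×2.917 + 0.0200×44.221 + 0.3200×62.813 + 0.3300×63.605 + 0.1800×2.962 = 42.9450 per 1000.
Cohort D: 0.1500×3.615 + 0.0200×63.139 + 0.3200×78.531 + 0.3300×61.533 + 0.1800×3.956 = 47.9530 per 1000.
Ratio = 42.9450 ÷ 47.9530 = 0.89557.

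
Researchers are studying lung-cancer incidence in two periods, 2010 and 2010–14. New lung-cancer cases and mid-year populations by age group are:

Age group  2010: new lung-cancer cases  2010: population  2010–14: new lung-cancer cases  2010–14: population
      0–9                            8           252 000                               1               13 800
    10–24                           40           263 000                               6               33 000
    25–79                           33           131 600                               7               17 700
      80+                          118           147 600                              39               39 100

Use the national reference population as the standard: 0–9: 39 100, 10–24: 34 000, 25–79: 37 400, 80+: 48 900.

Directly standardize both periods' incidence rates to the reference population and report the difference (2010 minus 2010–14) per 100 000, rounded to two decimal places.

-11.10

Age-specific rates per 100 000 for 2010: 3.17, 15.21, 25.08, 79.95.
For 2010–14: 7.25, 18.18, 39.55, 99.74.
Standard total = 159 400; weights = 0.2453, 0.2133, 0.2346, 0.3068.
2010: 0.2453×3.17 + 0.2133×15.21 + 0.2346×25.08 + 0.3068×79.95 = 34.4318 per 100 000.
2010–14: 0.2453×7.25 + 0.2133×18.18 + 0.2346×39.55 + 0.3068×99.74 = 45.5339 per 100 000.
Difference = 34.4318 − 45.5339 = -11.1021.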